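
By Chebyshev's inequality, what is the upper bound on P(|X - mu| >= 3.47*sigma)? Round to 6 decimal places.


P <= 1/k^2
k^2 = 3.47^2 = 12.0409
1/k^2 = 1 / 12.0409 ≈ 0.08305027

0.083050


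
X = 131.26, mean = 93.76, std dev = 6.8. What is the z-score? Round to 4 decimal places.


z = (X - mu) / sigma
X - mu = 131.26 - 93.76 = 37.5
z = 37.5 / 6.8 = 375/68 ≈ 5.514706

5.5147


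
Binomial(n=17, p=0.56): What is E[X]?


E[X] = n*p = 17 * 0.56 = 9.52

9.52


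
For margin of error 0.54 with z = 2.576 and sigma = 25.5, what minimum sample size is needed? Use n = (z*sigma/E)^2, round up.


z*sigma/E = 2.576 * 25.5 / 0.54 = 5474/45 ≈ 121.644444
(z*sigma/E)^2 ≈ 14797.370864
round up: n = 14798

14798


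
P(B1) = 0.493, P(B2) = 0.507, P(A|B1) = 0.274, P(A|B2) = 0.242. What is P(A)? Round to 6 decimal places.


P(A) = P(A|B1)*P(B1) + P(A|B2)*P(B2)
P(A|B1)*P(B1) = 0.274 * 0.493 = 0.135082
P(A|B2)*P(B2) = 0.242 * 0.507 = 0.122694
P(A) = 0.135082 + 0.122694 = 0.257776

0.257776


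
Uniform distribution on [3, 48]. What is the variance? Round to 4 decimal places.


Var = (b-a)^2 / 12
(b-a)^2 = (48 - 3)^2 = 2025
Var = 2025/12 = 168.75

168.7500


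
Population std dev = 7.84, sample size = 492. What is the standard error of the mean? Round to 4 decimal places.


SE = sigma / sqrt(n)
sqrt(492) ≈ 22.181073
SE = 7.84 / 22.181073 ≈ 0.353454

0.3535


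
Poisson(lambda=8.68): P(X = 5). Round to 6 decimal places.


P = e^(-lam) * lam^k / k!
e^(-8.68) ≈ 0.0001699511
lam^k = 8.68^5 ≈ 49271.822424
k! = 5! = 120
P = 0.0001699511 * 49271.822424 / 120 ≈ 0.069782

0.069782


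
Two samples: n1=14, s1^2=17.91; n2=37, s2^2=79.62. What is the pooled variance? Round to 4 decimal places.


sp^2 = ((n1-1)*s1^2 + (n2-1)*s2^2)/(n1+n2-2)
(n1-1)*s1^2 = 13 * 17.91 = 232.83
(n2-1)*s2^2 = 36 * 79.62 = 2866.32
numerator = 232.83 + 2866.32 = 3099.15
n1+n2-2 = 49
sp^2 = 3099.15 / 49 = 61983/980 ≈ 63.247959

63.2480


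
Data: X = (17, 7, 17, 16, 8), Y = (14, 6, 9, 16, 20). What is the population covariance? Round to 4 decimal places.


Cov = (1/n)*sum((xi-xbar)(yi-ybar))
n = 5, xbar = 65/5 = 13, ybar = 65/5 = 13
sum((xi-xbar)(yi-ybar)) = 4
Cov = 4 / 5 = 0.8

0.8000


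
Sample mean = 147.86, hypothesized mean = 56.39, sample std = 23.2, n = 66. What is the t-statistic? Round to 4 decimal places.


t = (xbar - mu0) / (s/sqrt(n))
xbar - mu0 = 147.86 - 56.39 = 91.47
sqrt(66) ≈ 8.12403840
s/sqrt(n) = 23.2 / 8.12403840 ≈ 2.85572259
t = 91.47 / 2.85572259 ≈ 32.030422

32.0304


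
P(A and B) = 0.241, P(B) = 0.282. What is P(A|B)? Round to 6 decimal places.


P(A|B) = P(A and B) / P(B) = 0.241 / 0.282 = 241/282 ≈ 0.85460993

0.854610


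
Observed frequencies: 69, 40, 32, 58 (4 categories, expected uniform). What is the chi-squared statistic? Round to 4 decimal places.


chi2 = sum((O-E)^2/E), E = total/4
total = 199, E = 199/4 = 49.75
(69 - 49.75)^2 / 49.75 = 370.5625 / 49.75 = 5929/796 ≈ 7.448492
(40 - 49.75)^2 / 49.75 = 95.0625 / 49.75 = 1521/796 ≈ 1.910804
(32 - 49.75)^2 / 49.75 = 315.0625 / 49.75 = 5041/796 ≈ 6.332915
(58 - 49.75)^2 / 49.75 = 68.0625 / 49.75 = 1089/796 ≈ 1.368090
chi2 = 3395/199 ≈ 17.060302

17.0603


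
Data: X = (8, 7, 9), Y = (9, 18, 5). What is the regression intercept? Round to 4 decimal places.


a = ybar - b*xbar, where b = sum((xi-xbar)(yi-ybar)) / sum((xi-xbar)^2)
n = 3, xbar = 24/3 = 8, ybar = 32/3 ≈ 10.666667
Sxy = sum((xi-xbar)(yi-ybar)) = -13
Sxx = sum((xi-xbar)^2) = 2
b = Sxy / Sxx = -6.5
a = 10.666667 - (-6.5) * 8 = 188/3 ≈ 62.666667

62.6667


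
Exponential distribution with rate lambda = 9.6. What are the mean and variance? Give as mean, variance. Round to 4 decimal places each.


mean = 1/lam, var = 1/lam^2
mean = 1 / 9.6 = 5/48 ≈ 0.104167
lam^2 = 9.6^2 = 92.16
var = 1 / 92.16 = 25/2304 ≈ 0.010851

0.1042, 0.0109


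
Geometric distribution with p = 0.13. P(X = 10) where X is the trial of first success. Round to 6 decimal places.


P = (1-p)^(k-1) * p
(1-p)^(k-1) = 0.87^9 ≈ 0.2855442
P = 0.2855442 * 0.13 ≈ 0.03712074

0.037121


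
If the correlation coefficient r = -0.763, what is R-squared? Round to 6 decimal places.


R^2 = r^2 = (-0.763)^2 = 0.582169

0.582169


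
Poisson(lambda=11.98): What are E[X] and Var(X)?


E[X] = Var(X) = lambda = 11.98

11.98, 11.98


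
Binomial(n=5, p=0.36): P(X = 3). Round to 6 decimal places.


P = C(n,k) * p^k * (1-p)^(n-k)
C(5,3) = 10
p^k = 0.36^3 = 0.046656
(1-p)^(n-k) = 0.64^2 = 0.4096
P = 10 * 0.046656 * 0.4096 ≈ 0.191103

0.191103


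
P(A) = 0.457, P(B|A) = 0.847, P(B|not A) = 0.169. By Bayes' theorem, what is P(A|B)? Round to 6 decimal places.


P(A|B) = P(B|A)*P(A) / P(B), P(B) = P(B|A)*P(A) + P(B|not A)*P(not A)
P(B|A)*P(A) = 0.847 * 0.457 = 0.387079
P(B|not A)*P(not A) = 0.169 * 0.543 = 0.091767
P(B) = 0.387079 + 0.091767 = 0.478846
P(A|B) = 0.387079 / 0.478846 ≈ 0.80835801

0.808358


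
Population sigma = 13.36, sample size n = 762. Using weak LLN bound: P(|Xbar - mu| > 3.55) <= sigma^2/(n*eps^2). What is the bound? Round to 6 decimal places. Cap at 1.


bound = min(1, sigma^2/(n*eps^2))
sigma^2 = 13.36^2 = 178.4896
n*eps^2 = 762 * 3.55^2 = 762 * 12.6025 = 9603.105
sigma^2/(n*eps^2) = 178.4896 / 9603.105 ≈ 0.01858666

0.018587


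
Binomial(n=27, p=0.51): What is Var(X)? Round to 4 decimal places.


Var = n*p*(1-p) = 27 * 0.51 * 0.49 = 6.7473

6.7473


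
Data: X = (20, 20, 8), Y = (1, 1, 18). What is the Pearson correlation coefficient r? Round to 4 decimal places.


r = sum((xi-xbar)(yi-ybar)) / sqrt(sum((xi-xbar)^2) * sum((yi-ybar)^2))
n = 3, xbar = 48/3 = 16, ybar = 20/3 ≈ 6.666667
Sxy = sum((xi-xbar)(yi-ybar)) = -136
Sxx = sum((xi-xbar)^2) = 96
Syy = sum((yi-ybar)^2) = 578/3 ≈ 192.666667
sqrt(Sxx*Syy) = 136
r = Sxy / sqrt(Sxx*Syy) = -136 / 136 = -1

-1.0000


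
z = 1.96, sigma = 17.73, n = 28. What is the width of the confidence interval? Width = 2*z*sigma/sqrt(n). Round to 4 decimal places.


width = 2*z*sigma/sqrt(n)
2*z*sigma = 2 * 1.96 * 17.73 = 69.5016
sqrt(28) ≈ 5.291503
width = 69.5016 / 5.291503 ≈ 13.134568

13.1346


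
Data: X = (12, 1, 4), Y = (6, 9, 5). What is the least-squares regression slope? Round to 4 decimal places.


b = sum((xi-xbar)(yi-ybar)) / sum((xi-xbar)^2)
n = 3, xbar = 17/3 ≈ 5.666667, ybar = 20/3 ≈ 6.666667
Sxy = sum((xi-xbar)(yi-ybar)) = -37/3 ≈ -12.333333
Sxx = sum((xi-xbar)^2) = 194/3 ≈ 64.666667
b = Sxy / Sxx = -37/194 ≈ -0.190722

-0.1907


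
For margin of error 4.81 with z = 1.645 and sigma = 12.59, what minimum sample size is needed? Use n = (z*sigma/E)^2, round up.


z*sigma/E = 1.645 * 12.59 / 4.81 ≈ 4.305728
(z*sigma/E)^2 ≈ 18.539291
round up: n = 19

19


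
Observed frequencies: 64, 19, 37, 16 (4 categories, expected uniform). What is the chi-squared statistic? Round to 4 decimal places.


chi2 = sum((O-E)^2/E), E = total/4
total = 136, E = 136/4 = 34
(64 - 34)^2 / 34 = 900 / 34 = 450/17 ≈ 26.470588
(19 - 34)^2 / 34 = 225 / 34 = 225/34 ≈ 6.617647
(37 - 34)^2 / 34 = 9 / 34 = 9/34 ≈ 0.264706
(16 - 34)^2 / 34 = 324 / 34 = 162/17 ≈ 9.529412
chi2 = 729/17 ≈ 42.882353

42.8824


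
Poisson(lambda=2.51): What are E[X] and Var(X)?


E[X] = Var(X) = lambda = 2.51

2.51, 2.51


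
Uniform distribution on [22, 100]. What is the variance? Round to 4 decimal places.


Var = (b-a)^2 / 12
(b-a)^2 = (100 - 22)^2 = 6084
Var = 6084/12 = 507

507.0000


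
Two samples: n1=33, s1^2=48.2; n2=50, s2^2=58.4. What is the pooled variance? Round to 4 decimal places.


sp^2 = ((n1-1)*s1^2 + (n2-1)*s2^2)/(n1+n2-2)
(n1-1)*s1^2 = 32 * 48.2 = 1542.4
(n2-1)*s2^2 = 49 * 58.4 = 2861.6
numerator = 1542.4 + 2861.6 = 4404
n1+n2-2 = 81
sp^2 = 4404 / 81 = 1468/27 ≈ 54.370370

54.3704


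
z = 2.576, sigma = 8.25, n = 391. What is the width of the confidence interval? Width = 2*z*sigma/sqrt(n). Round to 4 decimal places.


width = 2*z*sigma/sqrt(n)
2*z*sigma = 2 * 2.576 * 8.25 = 42.504
sqrt(391) ≈ 19.773720
width = 42.504 / 19.773720 ≈ 2.149520

2.1495


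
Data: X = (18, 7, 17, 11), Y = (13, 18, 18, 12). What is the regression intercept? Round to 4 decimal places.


a = ybar - b*xbar, where b = sum((xi-xbar)(yi-ybar)) / sum((xi-xbar)^2)
n = 4, xbar = 53/4 = 13.25, ybar = 61/4 = 15.25
Sxy = sum((xi-xbar)(yi-ybar)) = -10.25
Sxx = sum((xi-xbar)^2) = 80.75
b = Sxy / Sxx = -41/323 ≈ -0.126935
a = 15.25 - (-0.126935) * 13.25 = 5469/323 ≈ 16.931889

16.9319


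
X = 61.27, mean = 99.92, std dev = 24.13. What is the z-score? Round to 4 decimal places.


z = (X - mu) / sigma
X - mu = 61.27 - 99.92 = -38.65
z = -38.65 / 24.13 = -3865/2413 ≈ -1.601741

-1.6017


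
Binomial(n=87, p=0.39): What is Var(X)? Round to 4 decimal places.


Var = n*p*(1-p) = 87 * 0.39 * 0.61 = 20.6973

20.6973


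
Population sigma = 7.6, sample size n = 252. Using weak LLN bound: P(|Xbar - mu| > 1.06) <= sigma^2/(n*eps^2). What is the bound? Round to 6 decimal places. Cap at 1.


bound = min(1, sigma^2/(n*eps^2))
sigma^2 = 7.6^2 = 57.76
n*eps^2 = 252 * 1.06^2 = 252 * 1.1236 = 283.1472
sigma^2/(n*eps^2) = 57.76 / 283.1472 ≈ 0.20399283

0.203993


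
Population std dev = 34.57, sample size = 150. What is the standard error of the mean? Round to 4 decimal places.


SE = sigma / sqrt(n)
sqrt(150) ≈ 12.247449
SE = 34.57 / 12.247449 ≈ 2.822629

2.8226


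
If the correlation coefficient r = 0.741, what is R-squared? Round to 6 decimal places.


R^2 = r^2 = (0.741)^2 = 0.549081

0.549081


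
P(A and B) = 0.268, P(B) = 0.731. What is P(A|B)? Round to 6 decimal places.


P(A|B) = P(A and B) / P(B) = 0.268 / 0.731 = 268/731 ≈ 0.36662107

0.366621


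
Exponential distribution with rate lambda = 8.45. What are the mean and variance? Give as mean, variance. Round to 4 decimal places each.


mean = 1/lam, var = 1/lam^2
mean = 1 / 8.45 = 20/169 ≈ 0.118343
lam^2 = 8.45^2 = 71.4025
var = 1 / 71.4025 ≈ 0.014005

0.1183, 0.0140


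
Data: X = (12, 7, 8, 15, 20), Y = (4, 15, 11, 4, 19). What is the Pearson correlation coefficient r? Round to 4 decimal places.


r = sum((xi-xbar)(yi-ybar)) / sqrt(sum((xi-xbar)^2) * sum((yi-ybar)^2))
n = 5, xbar = 62/5 = 12.4, ybar = 53/5 = 10.6
Sxy = sum((xi-xbar)(yi-ybar)) = 23.8
Sxx = sum((xi-xbar)^2) = 113.2
Syy = sum((yi-ybar)^2) = 177.2
sqrt(Sxx*Syy) ≈ 141.629940
r = Sxy / sqrt(Sxx*Syy) = 23.8 / 141.629940 ≈ 0.168044

0.1680


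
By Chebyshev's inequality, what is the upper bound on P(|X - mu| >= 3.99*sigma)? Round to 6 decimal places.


P <= 1/k^2
k^2 = 3.99^2 = 15.9201
1/k^2 = 1 / 15.9201 ≈ 0.06281368

0.062814


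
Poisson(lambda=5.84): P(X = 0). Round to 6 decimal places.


P = e^(-lam) * lam^k / k!
e^(-5.84) ≈ 0.002908843
lam^k = 5.84^0 = 1
k! = 0! = 1
P = 0.002908843 * 1 / 1 ≈ 0.002909

0.002909


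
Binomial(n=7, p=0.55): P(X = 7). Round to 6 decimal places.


P = C(n,k) * p^k * (1-p)^(n-k)
C(7,7) = 1
p^k = 0.55^7 ≈ 0.01522435
(1-p)^(n-k) = 0.45^0 = 1
P = 1 * 0.01522435 * 1 ≈ 0.015224

0.015224


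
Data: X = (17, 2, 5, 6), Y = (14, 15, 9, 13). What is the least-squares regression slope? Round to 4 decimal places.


b = sum((xi-xbar)(yi-ybar)) / sum((xi-xbar)^2)
n = 4, xbar = 30/4 = 7.5, ybar = 51/4 = 12.75
Sxy = sum((xi-xbar)(yi-ybar)) = 8.5
Sxx = sum((xi-xbar)^2) = 129
b = Sxy / Sxx = 17/258 ≈ 0.065891

0.0659


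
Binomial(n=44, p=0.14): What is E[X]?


E[X] = n*p = 44 * 0.14 = 6.16

6.16


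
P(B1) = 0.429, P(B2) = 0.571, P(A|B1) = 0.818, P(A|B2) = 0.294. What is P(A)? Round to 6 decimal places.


P(A) = P(A|B1)*P(B1) + P(A|B2)*P(B2)
P(A|B1)*P(B1) = 0.818 * 0.429 = 0.350922
P(A|B2)*P(B2) = 0.294 * 0.571 = 0.167874
P(A) = 0.350922 + 0.167874 = 0.518796

0.518796


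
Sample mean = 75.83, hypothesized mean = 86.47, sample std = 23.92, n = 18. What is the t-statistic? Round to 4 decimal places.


t = (xbar - mu0) / (s/sqrt(n))
xbar - mu0 = 75.83 - 86.47 = -10.64
sqrt(18) ≈ 4.24264069
s/sqrt(n) = 23.92 / 4.24264069 ≈ 5.63799807
t = -10.64 / 5.63799807 ≈ -1.887195

-1.8872


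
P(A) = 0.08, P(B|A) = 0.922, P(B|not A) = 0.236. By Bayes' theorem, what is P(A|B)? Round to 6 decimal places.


P(A|B) = P(B|A)*P(A) / P(B), P(B) = P(B|A)*P(A) + P(B|not A)*P(not A)
P(B|A)*P(A) = 0.922 * 0.08 = 0.07376
P(B|not A)*P(not A) = 0.236 * 0.92 = 0.21712
P(B) = 0.07376 + 0.21712 = 0.29088
P(A|B) = 0.07376 / 0.29088 = 461/1818 ≈ 0.25357536

0.253575


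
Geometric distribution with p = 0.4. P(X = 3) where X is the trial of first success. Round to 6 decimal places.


P = (1-p)^(k-1) * p
(1-p)^(k-1) = 0.6^2 = 0.36
P = 0.36 * 0.4 = 0.144

0.144000


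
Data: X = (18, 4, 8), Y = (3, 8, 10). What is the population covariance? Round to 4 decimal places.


Cov = (1/n)*sum((xi-xbar)(yi-ybar))
n = 3, xbar = 30/3 = 10, ybar = 21/3 = 7
sum((xi-xbar)(yi-ybar)) = -44
Cov = -44 / 3 = -44/3 ≈ -14.666667

-14.6667


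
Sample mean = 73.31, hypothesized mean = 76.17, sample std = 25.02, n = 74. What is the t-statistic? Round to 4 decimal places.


t = (xbar - mu0) / (s/sqrt(n))
xbar - mu0 = 73.31 - 76.17 = -2.86
sqrt(74) ≈ 8.60232527
s/sqrt(n) = 25.02 / 8.60232527 ≈ 2.90851592
t = -2.86 / 2.90851592 ≈ -0.983319

-0.9833


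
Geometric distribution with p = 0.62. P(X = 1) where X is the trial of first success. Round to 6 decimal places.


P = (1-p)^(k-1) * p
(1-p)^(k-1) = 0.38^0 = 1
P = 1 * 0.62 = 0.62

0.620000


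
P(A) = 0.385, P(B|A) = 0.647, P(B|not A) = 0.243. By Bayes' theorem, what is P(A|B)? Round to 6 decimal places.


P(A|B) = P(B|A)*P(A) / P(B), P(B) = P(B|A)*P(A) + P(B|not A)*P(not A)
P(B|A)*P(A) = 0.647 * 0.385 = 0.249095
P(B|not A)*P(not A) = 0.243 * 0.615 = 0.149445
P(B) = 0.249095 + 0.149445 = 0.39854
P(A|B) = 0.249095 / 0.39854 ≈ 0.62501882

0.625019


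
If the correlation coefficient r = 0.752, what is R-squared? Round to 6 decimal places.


R^2 = r^2 = (0.752)^2 = 0.565504

0.565504


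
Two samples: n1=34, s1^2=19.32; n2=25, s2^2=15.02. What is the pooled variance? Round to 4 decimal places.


sp^2 = ((n1-1)*s1^2 + (n2-1)*s2^2)/(n1+n2-2)
(n1-1)*s1^2 = 33 * 19.32 = 637.56
(n2-1)*s2^2 = 24 * 15.02 = 360.48
numerator = 637.56 + 360.48 = 998.04
n1+n2-2 = 57
sp^2 = 998.04 / 57 = 8317/475 ≈ 17.509474

17.5095


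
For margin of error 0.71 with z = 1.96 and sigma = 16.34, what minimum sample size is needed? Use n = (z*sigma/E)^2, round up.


z*sigma/E = 1.96 * 16.34 / 0.71 = 80066/1775 ≈ 45.107606
(z*sigma/E)^2 ≈ 2034.696086
round up: n = 2035

2035


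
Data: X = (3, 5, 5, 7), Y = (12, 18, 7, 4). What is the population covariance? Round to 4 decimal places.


Cov = (1/n)*sum((xi-xbar)(yi-ybar))
n = 4, xbar = 20/4 = 5, ybar = 41/4 = 10.25
sum((xi-xbar)(yi-ybar)) = -16
Cov = -16 / 4 = -4

-4.0000


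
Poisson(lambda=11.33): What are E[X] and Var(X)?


E[X] = Var(X) = lambda = 11.33

11.33, 11.33


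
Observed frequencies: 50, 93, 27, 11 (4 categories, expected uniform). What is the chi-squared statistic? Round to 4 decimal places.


chi2 = sum((O-E)^2/E), E = total/4
total = 181, E = 181/4 = 45.25
(50 - 45.25)^2 / 45.25 = 22.5625 / 45.25 = 361/724 ≈ 0.498619
(93 - 45.25)^2 / 45.25 = 2280.0625 / 45.25 = 36481/724 ≈ 50.388122
(27 - 45.25)^2 / 45.25 = 333.0625 / 45.25 = 5329/724 ≈ 7.360497
(11 - 45.25)^2 / 45.25 = 1173.0625 / 45.25 = 18769/724 ≈ 25.924033
chi2 = 15235/181 ≈ 84.171271

84.1713


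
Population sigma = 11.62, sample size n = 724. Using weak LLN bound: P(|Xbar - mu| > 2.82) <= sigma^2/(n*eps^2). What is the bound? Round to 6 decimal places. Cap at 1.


bound = min(1, sigma^2/(n*eps^2))
sigma^2 = 11.62^2 = 135.0244
n*eps^2 = 724 * 2.82^2 = 724 * 7.9524 = 5757.5376
sigma^2/(n*eps^2) = 135.0244 / 5757.5376 ≈ 0.02345176

0.023452


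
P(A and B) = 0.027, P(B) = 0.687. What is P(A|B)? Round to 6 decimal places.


P(A|B) = P(A and B) / P(B) = 0.027 / 0.687 = 9/229 ≈ 0.03930131

0.039301


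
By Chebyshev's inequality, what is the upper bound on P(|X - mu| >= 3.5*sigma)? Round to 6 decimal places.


P <= 1/k^2
k^2 = 3.5^2 = 12.25
1/k^2 = 1 / 12.25 = 4/49 ≈ 0.08163265

0.081633


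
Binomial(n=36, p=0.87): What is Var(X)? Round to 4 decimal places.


Var = n*p*(1-p) = 36 * 0.87 * 0.13 = 4.0716

4.0716


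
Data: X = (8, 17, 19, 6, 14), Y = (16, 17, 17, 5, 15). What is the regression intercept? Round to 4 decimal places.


a = ybar - b*xbar, where b = sum((xi-xbar)(yi-ybar)) / sum((xi-xbar)^2)
n = 5, xbar = 64/5 = 12.8, ybar = 70/5 = 14
Sxy = sum((xi-xbar)(yi-ybar)) = 84
Sxx = sum((xi-xbar)^2) = 126.8
b = Sxy / Sxx = 210/317 ≈ 0.662461
a = 14 - 0.662461 * 12.8 = 1750/317 ≈ 5.520505

5.5205


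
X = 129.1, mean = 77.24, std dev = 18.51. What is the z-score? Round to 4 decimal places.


z = (X - mu) / sigma
X - mu = 129.1 - 77.24 = 51.86
z = 51.86 / 18.51 = 5186/1851 ≈ 2.801729

2.8017


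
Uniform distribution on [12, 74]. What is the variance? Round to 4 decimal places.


Var = (b-a)^2 / 12
(b-a)^2 = (74 - 12)^2 = 3844
Var = 3844/12 ≈ 320.333333

320.3333


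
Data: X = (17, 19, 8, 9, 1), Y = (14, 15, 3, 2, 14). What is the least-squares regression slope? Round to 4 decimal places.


b = sum((xi-xbar)(yi-ybar)) / sum((xi-xbar)^2)
n = 5, xbar = 54/5 = 10.8, ybar = 48/5 = 9.6
Sxy = sum((xi-xbar)(yi-ybar)) = 60.6
Sxx = sum((xi-xbar)^2) = 212.8
b = Sxy / Sxx = 303/1064 ≈ 0.284774

0.2848


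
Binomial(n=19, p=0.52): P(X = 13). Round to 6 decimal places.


P = C(n,k) * p^k * (1-p)^(n-k)
C(19,13) = 27132
p^k = 0.52^13 ≈ 0.0002032560
(1-p)^(n-k) = 0.48^6 ≈ 0.01223059
P = 27132 * 0.0002032560 * 0.01223059 ≈ 0.067449

0.067449


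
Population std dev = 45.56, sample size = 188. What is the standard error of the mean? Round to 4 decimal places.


SE = sigma / sqrt(n)
sqrt(188) ≈ 13.711309
SE = 45.56 / 13.711309 ≈ 3.322805

3.3228


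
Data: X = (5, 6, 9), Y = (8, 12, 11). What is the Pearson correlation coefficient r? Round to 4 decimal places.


r = sum((xi-xbar)(yi-ybar)) / sqrt(sum((xi-xbar)^2) * sum((yi-ybar)^2))
n = 3, xbar = 20/3 ≈ 6.666667, ybar = 31/3 ≈ 10.333333
Sxy = sum((xi-xbar)(yi-ybar)) = 13/3 ≈ 4.333333
Sxx = sum((xi-xbar)^2) = 26/3 ≈ 8.666667
Syy = sum((yi-ybar)^2) = 26/3 ≈ 8.666667
sqrt(Sxx*Syy) = 26/3 ≈ 8.666667
r = Sxy / sqrt(Sxx*Syy) = 4.333333 / 8.666667 = 0.5

0.5000


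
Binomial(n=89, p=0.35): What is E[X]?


E[X] = n*p = 89 * 0.35 = 31.15

31.15


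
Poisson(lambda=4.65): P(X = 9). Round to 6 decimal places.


P = e^(-lam) * lam^k / k!
e^(-4.65) ≈ 0.009561602
lam^k = 4.65^9 ≈ 1016427.896462
k! = 9! = 362880
P = 0.009561602 * 1016427.896462 / 362880 ≈ 0.026782

0.026782


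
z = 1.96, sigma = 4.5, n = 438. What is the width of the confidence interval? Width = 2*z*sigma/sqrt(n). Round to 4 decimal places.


width = 2*z*sigma/sqrt(n)
2*z*sigma = 2 * 1.96 * 4.5 = 17.64
sqrt(438) ≈ 20.928450
width = 17.64 / 20.928450 ≈ 0.842872

0.8429


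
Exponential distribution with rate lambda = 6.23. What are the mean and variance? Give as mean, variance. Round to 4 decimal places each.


mean = 1/lam, var = 1/lam^2
mean = 1 / 6.23 = 100/623 ≈ 0.160514
lam^2 = 6.23^2 = 38.8129
var = 1 / 38.8129 ≈ 0.025765

0.1605, 0.0258


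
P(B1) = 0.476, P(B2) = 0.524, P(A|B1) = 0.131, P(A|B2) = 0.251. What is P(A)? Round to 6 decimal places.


P(A) = P(A|B1)*P(B1) + P(A|B2)*P(B2)
P(A|B1)*P(B1) = 0.131 * 0.476 = 0.062356
P(A|B2)*P(B2) = 0.251 * 0.524 = 0.131524
P(A) = 0.062356 + 0.131524 = 0.19388

0.193880


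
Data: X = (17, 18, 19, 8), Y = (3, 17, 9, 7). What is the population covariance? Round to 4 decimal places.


Cov = (1/n)*sum((xi-xbar)(yi-ybar))
n = 4, xbar = 62/4 = 15.5, ybar = 36/4 = 9
sum((xi-xbar)(yi-ybar)) = 26
Cov = 26 / 4 = 6.5

6.5000


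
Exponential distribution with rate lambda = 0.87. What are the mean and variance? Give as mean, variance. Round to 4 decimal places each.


mean = 1/lam, var = 1/lam^2
mean = 1 / 0.87 = 100/87 ≈ 1.149425
lam^2 = 0.87^2 = 0.7569
var = 1 / 0.7569 = 10000/7569 ≈ 1.321178

1.1494, 1.3212


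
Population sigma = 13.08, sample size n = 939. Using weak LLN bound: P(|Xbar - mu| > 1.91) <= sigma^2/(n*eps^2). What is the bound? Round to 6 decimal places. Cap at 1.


bound = min(1, sigma^2/(n*eps^2))
sigma^2 = 13.08^2 = 171.0864
n*eps^2 = 939 * 1.91^2 = 939 * 3.6481 = 3425.5659
sigma^2/(n*eps^2) = 171.0864 / 3425.5659 ≈ 0.04994398

0.049944


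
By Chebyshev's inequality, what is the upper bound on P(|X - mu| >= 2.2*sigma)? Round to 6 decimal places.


P <= 1/k^2
k^2 = 2.2^2 = 4.84
1/k^2 = 1 / 4.84 = 25/121 ≈ 0.20661157

0.206612


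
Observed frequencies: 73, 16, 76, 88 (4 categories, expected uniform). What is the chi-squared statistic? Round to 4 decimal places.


chi2 = sum((O-E)^2/E), E = total/4
total = 253, E = 253/4 = 63.25
(73 - 63.25)^2 / 63.25 = 95.0625 / 63.25 = 1521/1012 ≈ 1.502964
(16 - 63.25)^2 / 63.25 = 2232.5625 / 63.25 = 35721/1012 ≈ 35.297431
(76 - 63.25)^2 / 63.25 = 162.5625 / 63.25 = 2601/1012 ≈ 2.570158
(88 - 63.25)^2 / 63.25 = 612.5625 / 63.25 = 891/92 ≈ 9.684783
chi2 = 12411/253 ≈ 49.055336

49.0553


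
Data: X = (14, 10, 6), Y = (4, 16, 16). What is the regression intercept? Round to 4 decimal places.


a = ybar - b*xbar, where b = sum((xi-xbar)(yi-ybar)) / sum((xi-xbar)^2)
n = 3, xbar = 30/3 = 10, ybar = 36/3 = 12
Sxy = sum((xi-xbar)(yi-ybar)) = -48
Sxx = sum((xi-xbar)^2) = 32
b = Sxy / Sxx = -1.5
a = 12 - (-1.5) * 10 = 27

27.0000


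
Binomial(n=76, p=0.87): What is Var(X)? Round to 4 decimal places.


Var = n*p*(1-p) = 76 * 0.87 * 0.13 = 8.5956

8.5956


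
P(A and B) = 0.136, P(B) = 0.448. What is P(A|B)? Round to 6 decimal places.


P(A|B) = P(A and B) / P(B) = 0.136 / 0.448 = 17/56 ≈ 0.30357143

0.303571


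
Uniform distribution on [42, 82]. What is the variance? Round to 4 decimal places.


Var = (b-a)^2 / 12
(b-a)^2 = (82 - 42)^2 = 1600
Var = 1600/12 ≈ 133.333333

133.3333


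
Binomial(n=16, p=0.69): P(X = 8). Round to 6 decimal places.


P = C(n,k) * p^k * (1-p)^(n-k)
C(16,8) = 12870
p^k = 0.69^8 ≈ 0.05137984
(1-p)^(n-k) = 0.31^8 ≈ 0.00008528910
P = 12870 * 0.05137984 * 0.00008528910 ≈ 0.056398

0.056398


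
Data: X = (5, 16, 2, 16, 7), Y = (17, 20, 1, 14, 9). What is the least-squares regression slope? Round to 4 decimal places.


b = sum((xi-xbar)(yi-ybar)) / sum((xi-xbar)^2)
n = 5, xbar = 46/5 = 9.2, ybar = 61/5 = 12.2
Sxy = sum((xi-xbar)(yi-ybar)) = 132.8
Sxx = sum((xi-xbar)^2) = 166.8
b = Sxy / Sxx = 332/417 ≈ 0.796163

0.7962


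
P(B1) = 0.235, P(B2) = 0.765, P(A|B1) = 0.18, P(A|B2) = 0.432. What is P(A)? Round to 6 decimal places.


P(A) = P(A|B1)*P(B1) + P(A|B2)*P(B2)
P(A|B1)*P(B1) = 0.18 * 0.235 = 0.0423
P(A|B2)*P(B2) = 0.432 * 0.765 = 0.33048
P(A) = 0.0423 + 0.33048 = 0.37278

0.372780


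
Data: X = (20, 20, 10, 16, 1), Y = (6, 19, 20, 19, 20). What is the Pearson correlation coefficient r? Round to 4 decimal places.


r = sum((xi-xbar)(yi-ybar)) / sqrt(sum((xi-xbar)^2) * sum((yi-ybar)^2))
n = 5, xbar = 67/5 = 13.4, ybar = 84/5 = 16.8
Sxy = sum((xi-xbar)(yi-ybar)) = -101.6
Sxx = sum((xi-xbar)^2) = 259.2
Syy = sum((yi-ybar)^2) = 146.8
sqrt(Sxx*Syy) ≈ 195.065527
r = Sxy / sqrt(Sxx*Syy) = -101.6 / 195.065527 ≈ -0.520851

-0.5209


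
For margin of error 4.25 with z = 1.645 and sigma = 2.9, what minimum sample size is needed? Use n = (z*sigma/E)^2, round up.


z*sigma/E = 1.645 * 2.9 / 4.25 = 9541/8500 ≈ 1.122471
(z*sigma/E)^2 ≈ 1.259940
round up: n = 2

2


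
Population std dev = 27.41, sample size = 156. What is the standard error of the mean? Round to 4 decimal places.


SE = sigma / sqrt(n)
sqrt(156) ≈ 12.489996
SE = 27.41 / 12.489996 ≈ 2.194556

2.1946


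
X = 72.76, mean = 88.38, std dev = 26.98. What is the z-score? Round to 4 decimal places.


z = (X - mu) / sigma
X - mu = 72.76 - 88.38 = -15.62
z = -15.62 / 26.98 = -11/19 ≈ -0.578947

-0.5789


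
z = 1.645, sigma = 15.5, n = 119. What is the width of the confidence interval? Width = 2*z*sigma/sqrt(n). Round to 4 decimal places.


width = 2*z*sigma/sqrt(n)
2*z*sigma = 2 * 1.645 * 15.5 = 50.995
sqrt(119) ≈ 10.908712
width = 50.995 / 10.908712 ≈ 4.674704

4.6747


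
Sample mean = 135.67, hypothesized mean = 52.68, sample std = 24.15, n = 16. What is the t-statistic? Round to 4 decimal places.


t = (xbar - mu0) / (s/sqrt(n))
xbar - mu0 = 135.67 - 52.68 = 82.99
sqrt(16) = 4
s/sqrt(n) = 24.15 / 4 = 6.0375
t = 82.99 / 6.0375 = 33196/2415 ≈ 13.745756

13.7458


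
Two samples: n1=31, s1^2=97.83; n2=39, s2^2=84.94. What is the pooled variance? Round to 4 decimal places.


sp^2 = ((n1-1)*s1^2 + (n2-1)*s2^2)/(n1+n2-2)
(n1-1)*s1^2 = 30 * 97.83 = 2934.9
(n2-1)*s2^2 = 38 * 84.94 = 3227.72
numerator = 2934.9 + 3227.72 = 6162.62
n1+n2-2 = 68
sp^2 = 6162.62 / 68 = 308131/3400 ≈ 90.626765

90.6268


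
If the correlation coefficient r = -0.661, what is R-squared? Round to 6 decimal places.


R^2 = r^2 = (-0.661)^2 = 0.436921

0.436921


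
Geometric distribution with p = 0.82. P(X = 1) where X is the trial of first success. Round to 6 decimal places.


P = (1-p)^(k-1) * p
(1-p)^(k-1) = 0.18^0 = 1
P = 1 * 0.82 = 0.82

0.820000


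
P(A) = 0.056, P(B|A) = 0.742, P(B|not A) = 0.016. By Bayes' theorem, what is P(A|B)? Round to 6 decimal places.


P(A|B) = P(B|A)*P(A) / P(B), P(B) = P(B|A)*P(A) + P(B|not A)*P(not A)
P(B|A)*P(A) = 0.742 * 0.056 = 0.041552
P(B|not A)*P(not A) = 0.016 * 0.944 = 0.015104
P(B) = 0.041552 + 0.015104 = 0.056656
P(A|B) = 0.041552 / 0.056656 = 2597/3541 ≈ 0.73340864

0.733409


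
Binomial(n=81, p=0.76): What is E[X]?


E[X] = n*p = 81 * 0.76 = 61.56

61.56


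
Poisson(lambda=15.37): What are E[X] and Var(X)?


E[X] = Var(X) = lambda = 15.37

15.37, 15.37


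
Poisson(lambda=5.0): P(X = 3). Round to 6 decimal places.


P = e^(-lam) * lam^k / k!
e^(-5.0) ≈ 0.006737947
lam^k = 5.0^3 = 125
k! = 3! = 6
P = 0.006737947 * 125 / 6 ≈ 0.140374

0.140374


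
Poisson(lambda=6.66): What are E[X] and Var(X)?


E[X] = Var(X) = lambda = 6.66

6.66, 6.66


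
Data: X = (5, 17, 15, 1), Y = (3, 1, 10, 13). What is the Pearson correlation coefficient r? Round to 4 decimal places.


r = sum((xi-xbar)(yi-ybar)) / sqrt(sum((xi-xbar)^2) * sum((yi-ybar)^2))
n = 4, xbar = 38/4 = 9.5, ybar = 27/4 = 6.75
Sxy = sum((xi-xbar)(yi-ybar)) = -61.5
Sxx = sum((xi-xbar)^2) = 179
Syy = sum((yi-ybar)^2) = 96.75
sqrt(Sxx*Syy) ≈ 131.598822
r = Sxy / sqrt(Sxx*Syy) = -61.5 / 131.598822 ≈ -0.467329

-0.4673


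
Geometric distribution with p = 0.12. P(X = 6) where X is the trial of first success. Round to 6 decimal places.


P = (1-p)^(k-1) * p
(1-p)^(k-1) = 0.88^5 ≈ 0.5277319
P = 0.5277319 * 0.12 ≈ 0.06332783

0.063328


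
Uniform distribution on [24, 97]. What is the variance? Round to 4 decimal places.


Var = (b-a)^2 / 12
(b-a)^2 = (97 - 24)^2 = 5329
Var = 5329/12 ≈ 444.083333

444.0833


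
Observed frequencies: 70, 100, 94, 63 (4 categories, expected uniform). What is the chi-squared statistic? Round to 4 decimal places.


chi2 = sum((O-E)^2/E), E = total/4
total = 327, E = 327/4 = 81.75
(70 - 81.75)^2 / 81.75 = 138.0625 / 81.75 = 2209/1308 ≈ 1.688838
(100 - 81.75)^2 / 81.75 = 333.0625 / 81.75 = 5329/1308 ≈ 4.074159
(94 - 81.75)^2 / 81.75 = 150.0625 / 81.75 = 2401/1308 ≈ 1.835627
(63 - 81.75)^2 / 81.75 = 351.5625 / 81.75 = 1875/436 ≈ 4.300459
chi2 = 1297/109 ≈ 11.899083

11.8991


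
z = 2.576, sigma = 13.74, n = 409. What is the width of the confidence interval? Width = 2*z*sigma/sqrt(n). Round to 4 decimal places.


width = 2*z*sigma/sqrt(n)
2*z*sigma = 2 * 2.576 * 13.74 = 70.78848
sqrt(409) ≈ 20.223748
width = 70.78848 / 20.223748 ≈ 3.500265

3.5003


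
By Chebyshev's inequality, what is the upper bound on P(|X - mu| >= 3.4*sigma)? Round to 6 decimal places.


P <= 1/k^2
k^2 = 3.4^2 = 11.56
1/k^2 = 1 / 11.56 = 25/289 ≈ 0.08650519

0.086505


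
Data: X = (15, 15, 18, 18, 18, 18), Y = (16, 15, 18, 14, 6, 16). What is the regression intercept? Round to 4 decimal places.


a = ybar - b*xbar, where b = sum((xi-xbar)(yi-ybar)) / sum((xi-xbar)^2)
n = 6, xbar = 102/6 = 17, ybar = 85/6 ≈ 14.166667
Sxy = sum((xi-xbar)(yi-ybar)) = -8
Sxx = sum((xi-xbar)^2) = 12
b = Sxy / Sxx = -2/3 ≈ -0.666667
a = 14.166667 - (-0.666667) * 17 = 25.5

25.5000


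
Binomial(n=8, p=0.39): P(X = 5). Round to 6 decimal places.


P = C(n,k) * p^k * (1-p)^(n-k)
C(8,5) = 56
p^k = 0.39^5 ≈ 0.009022420
(1-p)^(n-k) = 0.61^3 = 0.226981
P = 56 * 0.009022420 * 0.226981 ≈ 0.114683

0.114683


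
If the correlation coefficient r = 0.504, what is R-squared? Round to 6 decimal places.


R^2 = r^2 = (0.504)^2 = 0.254016

0.254016


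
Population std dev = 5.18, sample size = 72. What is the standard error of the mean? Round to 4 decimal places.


SE = sigma / sqrt(n)
sqrt(72) ≈ 8.485281
SE = 5.18 / 8.485281 ≈ 0.610469

0.6105


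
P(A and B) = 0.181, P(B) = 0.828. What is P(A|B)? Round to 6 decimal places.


P(A|B) = P(A and B) / P(B) = 0.181 / 0.828 = 181/828 ≈ 0.21859903

0.218599


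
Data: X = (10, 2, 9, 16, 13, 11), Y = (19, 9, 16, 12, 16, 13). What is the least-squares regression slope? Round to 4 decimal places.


b = sum((xi-xbar)(yi-ybar)) / sum((xi-xbar)^2)
n = 6, xbar = 61/6 ≈ 10.166667, ybar = 85/6 ≈ 14.166667
Sxy = sum((xi-xbar)(yi-ybar)) = 185/6 ≈ 30.833333
Sxx = sum((xi-xbar)^2) = 665/6 ≈ 110.833333
b = Sxy / Sxx = 37/133 ≈ 0.278195

0.2782


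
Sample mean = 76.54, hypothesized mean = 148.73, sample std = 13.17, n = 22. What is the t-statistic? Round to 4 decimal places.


t = (xbar - mu0) / (s/sqrt(n))
xbar - mu0 = 76.54 - 148.73 = -72.19
sqrt(22) ≈ 4.69041576
s/sqrt(n) = 13.17 / 4.69041576 ≈ 2.80785343
t = -72.19 / 2.80785343 ≈ -25.710031

-25.7100


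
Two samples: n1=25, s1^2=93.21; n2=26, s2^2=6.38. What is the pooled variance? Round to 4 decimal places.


sp^2 = ((n1-1)*s1^2 + (n2-1)*s2^2)/(n1+n2-2)
(n1-1)*s1^2 = 24 * 93.21 = 2237.04
(n2-1)*s2^2 = 25 * 6.38 = 159.5
numerator = 2237.04 + 159.5 = 2396.54
n1+n2-2 = 49
sp^2 = 2396.54 / 49 = 119827/2450 ≈ 48.908980

48.9090


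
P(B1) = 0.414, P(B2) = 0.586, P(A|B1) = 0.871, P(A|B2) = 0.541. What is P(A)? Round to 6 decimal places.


P(A) = P(A|B1)*P(B1) + P(A|B2)*P(B2)
P(A|B1)*P(B1) = 0.871 * 0.414 = 0.360594
P(A|B2)*P(B2) = 0.541 * 0.586 = 0.317026
P(A) = 0.360594 + 0.317026 = 0.67762

0.677620


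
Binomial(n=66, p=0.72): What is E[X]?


E[X] = n*p = 66 * 0.72 = 47.52

47.52


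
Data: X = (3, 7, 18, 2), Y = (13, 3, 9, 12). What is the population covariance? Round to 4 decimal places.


Cov = (1/n)*sum((xi-xbar)(yi-ybar))
n = 4, xbar = 30/4 = 7.5, ybar = 37/4 = 9.25
sum((xi-xbar)(yi-ybar)) = -31.5
Cov = -31.5 / 4 = -7.875

-7.8750


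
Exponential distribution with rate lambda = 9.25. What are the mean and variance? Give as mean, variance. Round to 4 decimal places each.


mean = 1/lam, var = 1/lam^2
mean = 1 / 9.25 = 4/37 ≈ 0.108108
lam^2 = 9.25^2 = 85.5625
var = 1 / 85.5625 = 16/1369 ≈ 0.011687

0.1081, 0.0117


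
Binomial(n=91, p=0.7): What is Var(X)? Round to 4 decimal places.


Var = n*p*(1-p) = 91 * 0.7 * 0.3 = 19.11

19.1100


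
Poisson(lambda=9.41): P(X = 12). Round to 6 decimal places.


P = e^(-lam) * lam^k / k!
e^(-9.41) ≈ 0.00008190095
lam^k = 9.41^12 ≈ 482031568259.881456
k! = 12! = 479001600
P = 0.00008190095 * 482031568259.881456 / 479001600 ≈ 0.082419

0.082419


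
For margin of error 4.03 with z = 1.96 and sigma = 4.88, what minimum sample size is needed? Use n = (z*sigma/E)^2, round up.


z*sigma/E = 1.96 * 4.88 / 4.03 ≈ 2.373400
(z*sigma/E)^2 ≈ 5.633025
round up: n = 6

6


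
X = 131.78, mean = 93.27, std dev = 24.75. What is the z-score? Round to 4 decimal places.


z = (X - mu) / sigma
X - mu = 131.78 - 93.27 = 38.51
z = 38.51 / 24.75 = 3851/2475 ≈ 1.555960

1.5560


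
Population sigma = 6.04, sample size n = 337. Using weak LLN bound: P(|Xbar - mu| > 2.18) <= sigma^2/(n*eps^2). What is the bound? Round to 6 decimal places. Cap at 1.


bound = min(1, sigma^2/(n*eps^2))
sigma^2 = 6.04^2 = 36.4816
n*eps^2 = 337 * 2.18^2 = 337 * 4.7524 = 1601.5588
sigma^2/(n*eps^2) = 36.4816 / 1601.5588 ≈ 0.02277881

0.022779


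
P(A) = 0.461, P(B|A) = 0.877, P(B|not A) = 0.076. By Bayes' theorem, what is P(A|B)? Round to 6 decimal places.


P(A|B) = P(B|A)*P(A) / P(B), P(B) = P(B|A)*P(A) + P(B|not A)*P(not A)
P(B|A)*P(A) = 0.877 * 0.461 = 0.404297
P(B|not A)*P(not A) = 0.076 * 0.539 = 0.040964
P(B) = 0.404297 + 0.040964 = 0.445261
P(A|B) = 0.404297 / 0.445261 ≈ 0.90800003

0.908000


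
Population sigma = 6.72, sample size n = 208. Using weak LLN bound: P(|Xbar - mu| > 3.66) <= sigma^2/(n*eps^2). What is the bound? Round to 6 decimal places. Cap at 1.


bound = min(1, sigma^2/(n*eps^2))
sigma^2 = 6.72^2 = 45.1584
n*eps^2 = 208 * 3.66^2 = 208 * 13.3956 = 2786.2848
sigma^2/(n*eps^2) = 45.1584 / 2786.2848 ≈ 0.01620739

0.016207


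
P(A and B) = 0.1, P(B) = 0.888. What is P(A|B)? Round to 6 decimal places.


P(A|B) = P(A and B) / P(B) = 0.1 / 0.888 = 25/222 ≈ 0.11261261

0.112613


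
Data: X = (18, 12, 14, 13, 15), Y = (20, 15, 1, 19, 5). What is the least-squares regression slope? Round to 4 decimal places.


b = sum((xi-xbar)(yi-ybar)) / sum((xi-xbar)^2)
n = 5, xbar = 72/5 = 14.4, ybar = 60/5 = 12
Sxy = sum((xi-xbar)(yi-ybar)) = 12
Sxx = sum((xi-xbar)^2) = 21.2
b = Sxy / Sxx = 30/53 ≈ 0.566038

0.5660


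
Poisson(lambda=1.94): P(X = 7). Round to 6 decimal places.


P = e^(-lam) * lam^k / k!
e^(-1.94) ≈ 0.1437039
lam^k = 1.94^7 ≈ 103.421804
k! = 7! = 5040
P = 0.1437039 * 103.421804 / 5040 ≈ 0.002949

0.002949


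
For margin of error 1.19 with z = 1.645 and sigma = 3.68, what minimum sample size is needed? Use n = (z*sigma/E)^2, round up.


z*sigma/E = 1.645 * 3.68 / 1.19 = 2162/425 ≈ 5.087059
(z*sigma/E)^2 ≈ 25.878167
round up: n = 26

26


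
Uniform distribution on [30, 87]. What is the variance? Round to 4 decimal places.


Var = (b-a)^2 / 12
(b-a)^2 = (87 - 30)^2 = 3249
Var = 3249/12 = 270.75

270.7500


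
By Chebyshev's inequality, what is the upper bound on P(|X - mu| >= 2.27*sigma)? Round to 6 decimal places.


P <= 1/k^2
k^2 = 2.27^2 = 5.1529
1/k^2 = 1 / 5.1529 ≈ 0.19406548

0.194065


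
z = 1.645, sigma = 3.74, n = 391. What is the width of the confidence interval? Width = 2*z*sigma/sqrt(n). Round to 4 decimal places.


width = 2*z*sigma/sqrt(n)
2*z*sigma = 2 * 1.645 * 3.74 = 12.3046
sqrt(391) ≈ 19.773720
width = 12.3046 / 19.773720 ≈ 0.622270

0.6223


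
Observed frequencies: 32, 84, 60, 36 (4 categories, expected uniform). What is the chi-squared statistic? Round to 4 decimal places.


chi2 = sum((O-E)^2/E), E = total/4
total = 212, E = 212/4 = 53
(32 - 53)^2 / 53 = 441 / 53 = 441/53 ≈ 8.320755
(84 - 53)^2 / 53 = 961 / 53 = 961/53 ≈ 18.132075
(60 - 53)^2 / 53 = 49 / 53 = 49/53 ≈ 0.924528
(36 - 53)^2 / 53 = 289 / 53 = 289/53 ≈ 5.452830
chi2 = 1740/53 ≈ 32.830189

32.8302


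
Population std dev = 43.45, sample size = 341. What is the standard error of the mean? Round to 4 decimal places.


SE = sigma / sqrt(n)
sqrt(341) ≈ 18.466185
SE = 43.45 / 18.466185 ≈ 2.352949

2.3529


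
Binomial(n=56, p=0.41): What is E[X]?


E[X] = n*p = 56 * 0.41 = 22.96

22.96


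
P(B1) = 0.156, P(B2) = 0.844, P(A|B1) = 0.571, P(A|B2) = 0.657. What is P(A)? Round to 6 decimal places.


P(A) = P(A|B1)*P(B1) + P(A|B2)*P(B2)
P(A|B1)*P(B1) = 0.571 * 0.156 = 0.089076
P(A|B2)*P(B2) = 0.657 * 0.844 = 0.554508
P(A) = 0.089076 + 0.554508 = 0.643584

0.643584


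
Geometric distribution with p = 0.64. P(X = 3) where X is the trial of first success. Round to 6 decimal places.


P = (1-p)^(k-1) * p
(1-p)^(k-1) = 0.36^2 = 0.1296
P = 0.1296 * 0.64 = 0.082944

0.082944


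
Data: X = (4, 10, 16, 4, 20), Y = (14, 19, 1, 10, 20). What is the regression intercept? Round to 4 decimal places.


a = ybar - b*xbar, where b = sum((xi-xbar)(yi-ybar)) / sum((xi-xbar)^2)
n = 5, xbar = 54/5 = 10.8, ybar = 64/5 = 12.8
Sxy = sum((xi-xbar)(yi-ybar)) = 10.8
Sxx = sum((xi-xbar)^2) = 204.8
b = Sxy / Sxx = 27/512 ≈ 0.052734
a = 12.8 - 0.052734 * 10.8 = 3131/256 ≈ 12.230469

12.2305


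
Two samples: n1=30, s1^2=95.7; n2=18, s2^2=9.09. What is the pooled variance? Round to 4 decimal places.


sp^2 = ((n1-1)*s1^2 + (n2-1)*s2^2)/(n1+n2-2)
(n1-1)*s1^2 = 29 * 95.7 = 2775.3
(n2-1)*s2^2 = 17 * 9.09 = 154.53
numerator = 2775.3 + 154.53 = 2929.83
n1+n2-2 = 46
sp^2 = 2929.83 / 46 = 292983/4600 ≈ 63.691957

63.6920


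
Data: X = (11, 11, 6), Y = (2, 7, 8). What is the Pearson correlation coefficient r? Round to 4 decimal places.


r = sum((xi-xbar)(yi-ybar)) / sqrt(sum((xi-xbar)^2) * sum((yi-ybar)^2))
n = 3, xbar = 28/3 ≈ 9.333333, ybar = 17/3 ≈ 5.666667
Sxy = sum((xi-xbar)(yi-ybar)) = -35/3 ≈ -11.666667
Sxx = sum((xi-xbar)^2) = 50/3 ≈ 16.666667
Syy = sum((yi-ybar)^2) = 62/3 ≈ 20.666667
sqrt(Sxx*Syy) ≈ 18.559215
r = Sxy / sqrt(Sxx*Syy) = -11.666667 / 18.559215 ≈ -0.628619

-0.6286


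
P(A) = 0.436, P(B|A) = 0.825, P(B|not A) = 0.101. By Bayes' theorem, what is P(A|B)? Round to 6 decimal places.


P(A|B) = P(B|A)*P(A) / P(B), P(B) = P(B|A)*P(A) + P(B|not A)*P(not A)
P(B|A)*P(A) = 0.825 * 0.436 = 0.3597
P(B|not A)*P(not A) = 0.101 * 0.564 = 0.056964
P(B) = 0.3597 + 0.056964 = 0.416664
P(A|B) = 0.3597 / 0.416664 ≈ 0.86328553

0.863286


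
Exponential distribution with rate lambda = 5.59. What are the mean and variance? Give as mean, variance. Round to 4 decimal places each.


mean = 1/lam, var = 1/lam^2
mean = 1 / 5.59 = 100/559 ≈ 0.178891
lam^2 = 5.59^2 = 31.2481
var = 1 / 31.2481 ≈ 0.032002

0.1789, 0.0320


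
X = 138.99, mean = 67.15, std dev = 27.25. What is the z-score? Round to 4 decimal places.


z = (X - mu) / sigma
X - mu = 138.99 - 67.15 = 71.84
z = 71.84 / 27.25 = 7184/2725 ≈ 2.636330

2.6363


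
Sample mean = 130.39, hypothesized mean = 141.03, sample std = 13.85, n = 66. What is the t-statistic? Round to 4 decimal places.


t = (xbar - mu0) / (s/sqrt(n))
xbar - mu0 = 130.39 - 141.03 = -10.64
sqrt(66) ≈ 8.12403840
s/sqrt(n) = 13.85 / 8.12403840 ≈ 1.70481715
t = -10.64 / 1.70481715 ≈ -6.241139

-6.2411


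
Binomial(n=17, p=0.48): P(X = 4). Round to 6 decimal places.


P = C(n,k) * p^k * (1-p)^(n-k)
C(17,4) = 2380
p^k = 0.48^4 = 0.05308416
(1-p)^(n-k) = 0.52^13 ≈ 0.0002032560
P = 2380 * 0.05308416 * 0.0002032560 ≈ 0.025679

0.025679


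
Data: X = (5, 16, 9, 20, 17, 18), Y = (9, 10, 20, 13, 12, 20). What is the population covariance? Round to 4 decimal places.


Cov = (1/n)*sum((xi-xbar)(yi-ybar))
n = 6, xbar = 85/6 ≈ 14.166667, ybar = 84/6 = 14
sum((xi-xbar)(yi-ybar)) = 19
Cov = 19 / 6 = 19/6 ≈ 3.166667

3.1667


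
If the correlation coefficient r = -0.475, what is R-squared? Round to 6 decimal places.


R^2 = r^2 = (-0.475)^2 = 0.225625

0.225625


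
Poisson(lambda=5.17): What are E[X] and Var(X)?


E[X] = Var(X) = lambda = 5.17

5.17, 5.17


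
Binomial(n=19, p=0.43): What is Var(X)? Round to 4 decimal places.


Var = n*p*(1-p) = 19 * 0.43 * 0.57 = 4.6569

4.6569


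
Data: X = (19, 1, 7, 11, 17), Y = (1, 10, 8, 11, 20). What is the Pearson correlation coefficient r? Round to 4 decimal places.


r = sum((xi-xbar)(yi-ybar)) / sqrt(sum((xi-xbar)^2) * sum((yi-ybar)^2))
n = 5, xbar = 55/5 = 11, ybar = 50/5 = 10
Sxy = sum((xi-xbar)(yi-ybar)) = -4
Sxx = sum((xi-xbar)^2) = 216
Syy = sum((yi-ybar)^2) = 186
sqrt(Sxx*Syy) ≈ 200.439517
r = Sxy / sqrt(Sxx*Syy) = -4 / 200.439517 ≈ -0.019956

-0.0200
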